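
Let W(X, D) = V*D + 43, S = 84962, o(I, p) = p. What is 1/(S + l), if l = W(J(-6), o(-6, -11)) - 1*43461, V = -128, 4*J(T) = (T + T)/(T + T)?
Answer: 1/42952 ≈ 2.3282e-5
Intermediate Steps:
J(T) = ¼ (J(T) = ((T + T)/(T + T))/4 = ((2*T)/((2*T)))/4 = ((2*T)*(1/(2*T)))/4 = (¼)*1 = ¼)
W(X, D) = 43 - 128*D (W(X, D) = -128*D + 43 = 43 - 128*D)
l = -42010 (l = (43 - 128*(-11)) - 1*43461 = (43 + 1408) - 43461 = 1451 - 43461 = -42010)
1/(S + l) = 1/(84962 - 42010) = 1/42952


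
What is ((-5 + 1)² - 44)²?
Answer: 784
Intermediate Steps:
((-5 + 1)² - 44)² = ((-4)² - 44)² = (16 - 44)² = (-28)² = 784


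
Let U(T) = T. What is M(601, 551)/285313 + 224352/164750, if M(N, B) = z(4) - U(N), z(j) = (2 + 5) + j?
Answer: 31956669838/23502658375 ≈ 1.3597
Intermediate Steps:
z(j) = 7 + j
M(N, B) = 11 - N (M(N, B) = (7 + 4) - N = 11 - N)
M(601, 551)/285313 + 224352/164750 = (11 - 1*601)/285313 + 224352/164750 = (11 - 601)*(1/285313) + 224352*(1/164750) = -590*1/285313 + 112176/82375 = -590/285313 + 112176/82375 = 31956669838/23502658375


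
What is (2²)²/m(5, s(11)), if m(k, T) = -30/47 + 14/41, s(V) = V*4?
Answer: -7708/143 ≈ -53.902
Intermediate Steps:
s(V) = 4*V
m(k, T) = -572/1927 (m(k, T) = -30*1/47 + 14*(1/41) = -30/47 + 14/41 = -572/1927)
(2²)²/m(5, s(11)) = (2²)²/(-572/1927) = 4²*(-1927/572) = 16*(-1927/572) = -7708/143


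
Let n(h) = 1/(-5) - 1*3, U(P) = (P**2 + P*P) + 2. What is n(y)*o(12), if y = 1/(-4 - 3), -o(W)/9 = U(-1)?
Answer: 576/5 ≈ 115.20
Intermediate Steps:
U(P) = 2 + 2*P**2 (U(P) = (P**2 + P**2) + 2 = 2*P**2 + 2 = 2 + 2*P**2)
o(W) = -36 (o(W) = -9*(2 + 2*(-1)**2) = -9*(2 + 2*1) = -9*(2 + 2) = -9*4 = -36)
y = -1/7 (y = 1/(-7) = -1/7 ≈ -0.14286)
n(h) = -16/5 (n(h) = -1/5 - 3 = -16/5)
n(y)*o(12) = -16/5*(-36) = 576/5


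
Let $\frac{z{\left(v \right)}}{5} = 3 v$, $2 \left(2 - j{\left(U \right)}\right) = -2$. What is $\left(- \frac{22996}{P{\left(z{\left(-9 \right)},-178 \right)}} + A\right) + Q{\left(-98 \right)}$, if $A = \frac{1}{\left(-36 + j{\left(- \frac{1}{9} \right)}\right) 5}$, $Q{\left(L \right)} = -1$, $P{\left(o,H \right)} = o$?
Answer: $\frac{251462}{1485} \approx 169.33$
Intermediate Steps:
$j{\left(U \right)} = 3$ ($j{\left(U \right)} = 2 - -1 = 2 + 1 = 3$)
$z{\left(v \right)} = 15 v$ ($z{\left(v \right)} = 5 \cdot 3 v = 15 v$)
$A = - \frac{1}{165}$ ($A = \frac{1}{\left(-36 + 3\right) 5} = \frac{1}{\left(-33\right) 5} = \frac{1}{-165} = - \frac{1}{165} \approx -0.0060606$)
$\left(- \frac{22996}{P{\left(z{\left(-9 \right)},-178 \right)}} + A\right) + Q{\left(-98 \right)} = \left(- \frac{22996}{15 \left(-9\right)} - \frac{1}{165}\right) - 1 = \left(- \frac{22996}{-135} - \frac{1}{165}\right) - 1 = \left(\left(-22996\right) \left(- \frac{1}{135}\right) - \frac{1}{165}\right) - 1 = \left(\frac{22996}{135} - \frac{1}{165}\right) - 1 = \frac{252947}{1485} - 1 = \frac{251462}{1485}$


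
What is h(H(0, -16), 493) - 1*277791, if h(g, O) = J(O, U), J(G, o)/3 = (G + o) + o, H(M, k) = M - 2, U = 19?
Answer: -276198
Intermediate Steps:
H(M, k) = -2 + M
J(G, o) = 3*G + 6*o (J(G, o) = 3*((G + o) + o) = 3*(G + 2*o) = 3*G + 6*o)
h(g, O) = 114 + 3*O (h(g, O) = 3*O + 6*19 = 3*O + 114 = 114 + 3*O)
h(H(0, -16), 493) - 1*277791 = (114 + 3*493) - 1*277791 = (114 + 1479) - 277791 = 1593 - 277791 = -276198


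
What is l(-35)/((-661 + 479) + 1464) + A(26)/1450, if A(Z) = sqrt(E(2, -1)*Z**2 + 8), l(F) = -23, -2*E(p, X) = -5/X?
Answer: -23/1282 + I*sqrt(2)/50 ≈ -0.017941 + 0.028284*I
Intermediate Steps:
E(p, X) = 5/(2*X) (E(p, X) = -(-5)/(2*X) = 5/(2*X))
A(Z) = sqrt(8 - 5*Z**2/2) (A(Z) = sqrt(((5/2)/(-1))*Z**2 + 8) = sqrt(((5/2)*(-1))*Z**2 + 8) = sqrt(-5*Z**2/2 + 8) = sqrt(8 - 5*Z**2/2))
l(-35)/((-661 + 479) + 1464) + A(26)/1450 = -23/((-661 + 479) + 1464) + (sqrt(32 - 10*26**2)/2)/1450 = -23/(-182 + 1464) + (sqrt(32 - 10*676)/2)*(1/1450) = -23/1282 + (sqrt(32 - 6760)/2)*(1/1450) = -23*1/1282 + (sqrt(-6728)/2)*(1/1450) = -23/1282 + ((58*I*sqrt(2))/2)*(1/1450) = -23/1282 + (29*I*sqrt(2))*(1/1450) = -23/1282 + I*sqrt(2)/50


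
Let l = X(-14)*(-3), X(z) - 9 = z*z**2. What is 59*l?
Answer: 484095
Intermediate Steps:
X(z) = 9 + z**3 (X(z) = 9 + z*z**2 = 9 + z**3)
l = 8205 (l = (9 + (-14)**3)*(-3) = (9 - 2744)*(-3) = -2735*(-3) = 8205)
59*l = 59*8205 = 484095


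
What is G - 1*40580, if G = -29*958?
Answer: -68362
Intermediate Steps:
G = -27782
G - 1*40580 = -27782 - 1*40580 = -27782 - 40580 = -68362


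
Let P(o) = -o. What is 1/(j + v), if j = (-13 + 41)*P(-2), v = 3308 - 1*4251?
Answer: -1/887 ≈ -0.0011274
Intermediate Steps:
v = -943 (v = 3308 - 4251 = -943)
j = 56 (j = (-13 + 41)*(-1*(-2)) = 28*2 = 56)
1/(j + v) = 1/(56 - 943) = 1/(-887) = -1/887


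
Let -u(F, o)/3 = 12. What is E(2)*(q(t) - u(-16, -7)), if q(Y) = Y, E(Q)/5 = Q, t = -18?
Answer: 180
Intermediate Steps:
E(Q) = 5*Q
u(F, o) = -36 (u(F, o) = -3*12 = -36)
E(2)*(q(t) - u(-16, -7)) = (5*2)*(-18 - 1*(-36)) = 10*(-18 + 36) = 10*18 = 180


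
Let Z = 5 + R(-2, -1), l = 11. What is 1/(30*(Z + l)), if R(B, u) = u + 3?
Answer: 1/540 ≈ 0.0018519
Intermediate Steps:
R(B, u) = 3 + u
Z = 7 (Z = 5 + (3 - 1) = 5 + 2 = 7)
1/(30*(Z + l)) = 1/(30*(7 + 11)) = 1/(30*18) = 1/540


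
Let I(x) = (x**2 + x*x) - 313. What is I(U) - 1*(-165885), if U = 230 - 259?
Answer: 167254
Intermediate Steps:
U = -29
I(x) = -313 + 2*x**2 (I(x) = (x**2 + x**2) - 313 = 2*x**2 - 313 = -313 + 2*x**2)
I(U) - 1*(-165885) = (-313 + 2*(-29)**2) - 1*(-165885) = (-313 + 2*841) + 165885 = (-313 + 1682) + 165885 = 1369 + 165885 = 167254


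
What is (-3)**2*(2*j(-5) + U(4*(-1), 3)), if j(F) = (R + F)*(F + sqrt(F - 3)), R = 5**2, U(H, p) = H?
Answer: -1836 + 720*I*sqrt(2) ≈ -1836.0 + 1018.2*I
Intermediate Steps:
R = 25
j(F) = (25 + F)*(F + sqrt(-3 + F)) (j(F) = (25 + F)*(F + sqrt(F - 3)) = (25 + F)*(F + sqrt(-3 + F)))
(-3)**2*(2*j(-5) + U(4*(-1), 3)) = (-3)**2*(2*((-5)**2 + 25*(-5) + 25*sqrt(-3 - 5) - 5*sqrt(-3 - 5)) + 4*(-1)) = 9*(2*(25 - 125 + 25*sqrt(-8) - 10*I*sqrt(2)) - 4) = 9*(2*(25 - 125 + 25*(2*I*sqrt(2)) - 10*I*sqrt(2)) - 4) = 9*(2*(25 - 125 + 50*I*sqrt(2) - 10*I*sqrt(2)) - 4) = 9*(2*(-100 + 40*I*sqrt(2)) - 4) = 9*((-200 + 80*I*sqrt(2)) - 4) = 9*(-204 + 80*I*sqrt(2)) = -1836 + 720*I*sqrt(2)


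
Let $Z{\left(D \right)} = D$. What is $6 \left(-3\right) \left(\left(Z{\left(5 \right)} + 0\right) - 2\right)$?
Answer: $-54$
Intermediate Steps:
$6 \left(-3\right) \left(\left(Z{\left(5 \right)} + 0\right) - 2\right) = 6 \left(-3\right) \left(\left(5 + 0\right) - 2\right) = - 18 \left(5 - 2\right) = \left(-18\right) 3 = -54$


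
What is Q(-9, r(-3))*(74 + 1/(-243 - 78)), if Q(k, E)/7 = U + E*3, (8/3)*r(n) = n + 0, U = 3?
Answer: -166271/856 ≈ -194.24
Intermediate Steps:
r(n) = 3*n/8 (r(n) = 3*(n + 0)/8 = 3*n/8)
Q(k, E) = 21 + 21*E (Q(k, E) = 7*(3 + E*3) = 7*(3 + 3*E) = 21 + 21*E)
Q(-9, r(-3))*(74 + 1/(-243 - 78)) = (21 + 21*((3/8)*(-3)))*(74 + 1/(-243 - 78)) = (21 + 21*(-9/8))*(74 + 1/(-321)) = (21 - 189/8)*(74 - 1/321) = -21/8*23753/321 = -166271/856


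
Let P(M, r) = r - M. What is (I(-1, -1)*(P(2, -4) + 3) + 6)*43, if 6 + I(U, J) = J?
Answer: 1161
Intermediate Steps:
I(U, J) = -6 + J
(I(-1, -1)*(P(2, -4) + 3) + 6)*43 = ((-6 - 1)*((-4 - 1*2) + 3) + 6)*43 = (-7*((-4 - 2) + 3) + 6)*43 = (-7*(-6 + 3) + 6)*43 = (-7*(-3) + 6)*43 = (21 + 6)*43 = 27*43 = 1161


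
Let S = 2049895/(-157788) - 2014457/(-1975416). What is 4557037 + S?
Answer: 118367562996132391/25974744984 ≈ 4.5570e+6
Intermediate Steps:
S = -310961520017/25974744984 (S = 2049895*(-1/157788) - 2014457*(-1/1975416) = -2049895/157788 + 2014457/1975416 = -310961520017/25974744984 ≈ -11.972)
4557037 + S = 4557037 - 310961520017/25974744984 = 118367562996132391/25974744984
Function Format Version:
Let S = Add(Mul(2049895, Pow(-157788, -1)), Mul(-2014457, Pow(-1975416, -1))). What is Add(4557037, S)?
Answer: Rational(118367562996132391, 25974744984) ≈ 4.5570e+6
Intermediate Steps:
S = Rational(-310961520017, 25974744984) (S = Add(Mul(2049895, Rational(-1, 157788)), Mul(-2014457, Rational(-1, 1975416))) = Add(Rational(-2049895, 157788), Rational(2014457, 1975416)) = Rational(-310961520017, 25974744984) ≈ -11.972)
Add(4557037, S) = Add(4557037, Rational(-310961520017, 25974744984)) = Rational(118367562996132391, 25974744984)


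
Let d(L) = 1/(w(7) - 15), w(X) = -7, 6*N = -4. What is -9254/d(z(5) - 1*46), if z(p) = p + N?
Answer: 203588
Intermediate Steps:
N = -2/3 (N = (1/6)*(-4) = -2/3 ≈ -0.66667)
z(p) = -2/3 + p (z(p) = p - 2/3 = -2/3 + p)
d(L) = -1/22 (d(L) = 1/(-7 - 15) = 1/(-22) = -1/22)
-9254/d(z(5) - 1*46) = -9254/(-1/22) = -9254*(-22) = 203588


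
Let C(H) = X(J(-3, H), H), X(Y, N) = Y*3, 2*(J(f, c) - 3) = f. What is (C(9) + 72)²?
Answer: 23409/4 ≈ 5852.3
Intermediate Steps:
J(f, c) = 3 + f/2
X(Y, N) = 3*Y
C(H) = 9/2 (C(H) = 3*(3 + (½)*(-3)) = 3*(3 - 3/2) = 3*(3/2) = 9/2)
(C(9) + 72)² = (9/2 + 72)² = (153/2)² = 23409/4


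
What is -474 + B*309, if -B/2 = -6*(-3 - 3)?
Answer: -22722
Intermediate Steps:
B = -72 (B = -(-12)*(-3 - 3) = -(-12)*(-6) = -2*36 = -72)
-474 + B*309 = -474 - 72*309 = -474 - 22248 = -22722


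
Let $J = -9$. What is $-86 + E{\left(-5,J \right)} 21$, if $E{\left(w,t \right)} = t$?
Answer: $-275$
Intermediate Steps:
$-86 + E{\left(-5,J \right)} 21 = -86 - 189 = -275$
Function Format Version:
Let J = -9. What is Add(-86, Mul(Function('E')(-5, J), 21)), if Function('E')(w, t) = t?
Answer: -275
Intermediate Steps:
Add(-86, Mul(Function('E')(-5, J), 21)) = Add(-86, Mul(-9, 21)) = Add(-86, -189) = -275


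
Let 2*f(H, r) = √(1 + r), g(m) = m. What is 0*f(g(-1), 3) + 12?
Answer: 12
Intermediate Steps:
f(H, r) = √(1 + r)/2
0*f(g(-1), 3) + 12 = 0*(√(1 + 3)/2) + 12 = 0*(√4/2) + 12 = 0*((½)*2) + 12 = 0*1 + 12 = 0 + 12 = 12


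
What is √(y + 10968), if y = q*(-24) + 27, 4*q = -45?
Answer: √11265 ≈ 106.14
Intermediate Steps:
q = -45/4 (q = (¼)*(-45) = -45/4 ≈ -11.250)
y = 297 (y = -45/4*(-24) + 27 = 270 + 27 = 297)
√(y + 10968) = √(297 + 10968) = √11265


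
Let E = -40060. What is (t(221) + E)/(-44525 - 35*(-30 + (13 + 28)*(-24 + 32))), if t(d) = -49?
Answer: 40109/54955 ≈ 0.72985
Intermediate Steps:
(t(221) + E)/(-44525 - 35*(-30 + (13 + 28)*(-24 + 32))) = (-49 - 40060)/(-44525 - 35*(-30 + (13 + 28)*(-24 + 32))) = -40109/(-44525 - 35*(-30 + 41*8)) = -40109/(-44525 - 35*(-30 + 328)) = -40109/(-44525 - 35*298) = -40109/(-44525 - 10430) = -40109/(-54955) = -40109*(-1/54955) = 40109/54955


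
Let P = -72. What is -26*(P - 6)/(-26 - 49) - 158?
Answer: -4626/25 ≈ -185.04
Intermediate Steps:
-26*(P - 6)/(-26 - 49) - 158 = -26*(-72 - 6)/(-26 - 49) - 158 = -(-2028)/(-75) - 158 = -(-2028)*(-1)/75 - 158 = -26*26/25 - 158 = -676/25 - 158 = -4626/25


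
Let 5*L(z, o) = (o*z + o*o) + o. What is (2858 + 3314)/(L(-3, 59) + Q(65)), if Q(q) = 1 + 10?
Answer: 15430/1709 ≈ 9.0287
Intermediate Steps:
L(z, o) = o/5 + o**2/5 + o*z/5 (L(z, o) = ((o*z + o*o) + o)/5 = ((o*z + o**2) + o)/5 = ((o**2 + o*z) + o)/5 = (o + o**2 + o*z)/5 = o/5 + o**2/5 + o*z/5)
Q(q) = 11
(2858 + 3314)/(L(-3, 59) + Q(65)) = (2858 + 3314)/((1/5)*59*(1 + 59 - 3) + 11) = 6172/((1/5)*59*57 + 11) = 6172/(3363/5 + 11) = 6172/(3418/5) = 6172*(5/3418) = 15430/1709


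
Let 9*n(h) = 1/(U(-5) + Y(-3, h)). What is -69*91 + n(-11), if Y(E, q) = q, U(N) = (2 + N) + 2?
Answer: -678133/108 ≈ -6279.0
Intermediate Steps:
U(N) = 4 + N
n(h) = 1/(9*(-1 + h)) (n(h) = 1/(9*((4 - 5) + h)) = 1/(9*(-1 + h)))
-69*91 + n(-11) = -69*91 + 1/(9*(-1 - 11)) = -6279 + (⅑)/(-12) = -6279 + (⅑)*(-1/12) = -6279 - 1/108 = -678133/108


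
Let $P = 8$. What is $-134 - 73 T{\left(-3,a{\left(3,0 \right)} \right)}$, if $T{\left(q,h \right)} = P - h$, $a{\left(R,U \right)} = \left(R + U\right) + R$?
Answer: $-280$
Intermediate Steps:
$a{\left(R,U \right)} = U + 2 R$
$T{\left(q,h \right)} = 8 - h$
$-134 - 73 T{\left(-3,a{\left(3,0 \right)} \right)} = -134 - 73 \left(8 - \left(0 + 2 \cdot 3\right)\right) = -134 - 73 \left(8 - \left(0 + 6\right)\right) = -134 - 73 \left(8 - 6\right) = -134 - 146 = -280$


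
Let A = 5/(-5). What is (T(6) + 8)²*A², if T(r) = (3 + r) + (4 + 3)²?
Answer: 4356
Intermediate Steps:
A = -1 (A = 5*(-⅕) = -1)
T(r) = 52 + r (T(r) = (3 + r) + 7² = (3 + r) + 49 = 52 + r)
(T(6) + 8)²*A² = ((52 + 6) + 8)²*(-1)² = (58 + 8)²*1 = 66²*1 = 4356*1 = 4356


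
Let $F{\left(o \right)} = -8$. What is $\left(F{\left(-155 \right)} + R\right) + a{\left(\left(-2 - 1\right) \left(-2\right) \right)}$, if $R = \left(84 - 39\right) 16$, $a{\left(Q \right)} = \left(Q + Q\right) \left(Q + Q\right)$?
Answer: $856$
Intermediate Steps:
$a{\left(Q \right)} = 4 Q^{2}$ ($a{\left(Q \right)} = 2 Q 2 Q = 4 Q^{2}$)
$R = 720$ ($R = 45 \cdot 16 = 720$)
$\left(F{\left(-155 \right)} + R\right) + a{\left(\left(-2 - 1\right) \left(-2\right) \right)} = \left(-8 + 720\right) + 4 \left(\left(-2 - 1\right) \left(-2\right)\right)^{2} = 712 + 4 \left(\left(-3\right) \left(-2\right)\right)^{2} = 712 + 4 \cdot 6^{2} = 712 + 4 \cdot 36 = 712 + 144 = 856$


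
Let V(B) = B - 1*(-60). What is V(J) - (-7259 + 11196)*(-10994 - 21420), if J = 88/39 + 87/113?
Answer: 562394814383/4407 ≈ 1.2761e+8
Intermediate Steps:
J = 13337/4407 (J = 88*(1/39) + 87*(1/113) = 88/39 + 87/113 = 13337/4407 ≈ 3.0263)
V(B) = 60 + B (V(B) = B + 60 = 60 + B)
V(J) - (-7259 + 11196)*(-10994 - 21420) = (60 + 13337/4407) - (-7259 + 11196)*(-10994 - 21420) = 277757/4407 - 3937*(-32414) = 277757/4407 - 1*(-127613918) = 277757/4407 + 127613918 = 562394814383/4407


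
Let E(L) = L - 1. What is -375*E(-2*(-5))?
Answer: -3375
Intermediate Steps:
E(L) = -1 + L
-375*E(-2*(-5)) = -375*(-1 - 2*(-5)) = -375*(-1 + 10) = -375*9 = -3375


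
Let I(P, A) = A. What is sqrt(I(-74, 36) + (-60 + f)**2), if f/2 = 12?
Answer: 6*sqrt(37) ≈ 36.497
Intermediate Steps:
f = 24 (f = 2*12 = 24)
sqrt(I(-74, 36) + (-60 + f)**2) = sqrt(36 + (-60 + 24)**2) = sqrt(36 + (-36)**2) = sqrt(36 + 1296) = sqrt(1332) = 6*sqrt(37)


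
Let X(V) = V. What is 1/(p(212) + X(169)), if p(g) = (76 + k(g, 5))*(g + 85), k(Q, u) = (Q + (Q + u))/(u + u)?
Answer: 10/354823 ≈ 2.8183e-5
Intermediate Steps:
k(Q, u) = (u + 2*Q)/(2*u) (k(Q, u) = (u + 2*Q)/((2*u)) = (u + 2*Q)*(1/(2*u)) = (u + 2*Q)/(2*u))
p(g) = (85 + g)*(153/2 + g/5) (p(g) = (76 + (g + (½)*5)/5)*(g + 85) = (76 + (g + 5/2)/5)*(85 + g) = (76 + (5/2 + g)/5)*(85 + g) = (76 + (½ + g/5))*(85 + g) = (153/2 + g/5)*(85 + g) = (85 + g)*(153/2 + g/5))
1/(p(212) + X(169)) = 1/((13005/2 + (⅕)*212² + (187/2)*212) + 169) = 1/((13005/2 + (⅕)*44944 + 19822) + 169) = 1/((13005/2 + 44944/5 + 19822) + 169) = 1/(353133/10 + 169) = 1/(354823/10) = 10/354823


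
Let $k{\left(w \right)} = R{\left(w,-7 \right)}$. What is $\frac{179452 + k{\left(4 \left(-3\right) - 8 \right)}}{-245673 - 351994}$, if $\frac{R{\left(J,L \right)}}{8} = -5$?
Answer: $- \frac{179412}{597667} \approx -0.30019$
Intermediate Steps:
$R{\left(J,L \right)} = -40$ ($R{\left(J,L \right)} = 8 \left(-5\right) = -40$)
$k{\left(w \right)} = -40$
$\frac{179452 + k{\left(4 \left(-3\right) - 8 \right)}}{-245673 - 351994} = \frac{179452 - 40}{-245673 - 351994} = \frac{179412}{-245673 - 351994} = \frac{179412}{-597667} = 179412 \left(- \frac{1}{597667}\right) = - \frac{179412}{597667}$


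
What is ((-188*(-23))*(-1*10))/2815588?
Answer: -10810/703897 ≈ -0.015357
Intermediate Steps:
((-188*(-23))*(-1*10))/2815588 = (4324*(-10))*(1/2815588) = -43240*1/2815588 = -10810/703897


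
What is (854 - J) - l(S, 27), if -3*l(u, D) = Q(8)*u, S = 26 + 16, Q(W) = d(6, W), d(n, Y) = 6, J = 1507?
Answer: -569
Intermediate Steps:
Q(W) = 6
S = 42
l(u, D) = -2*u
(854 - J) - l(S, 27) = (854 - 1*1507) - (-2)*42 = (854 - 1507) - 1*(-84) = -653 + 84 = -569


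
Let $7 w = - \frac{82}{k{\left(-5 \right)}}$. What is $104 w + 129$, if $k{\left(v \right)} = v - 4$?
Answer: $\frac{16655}{63} \approx 264.37$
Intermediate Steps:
$k{\left(v \right)} = -4 + v$ ($k{\left(v \right)} = v - 4 = -4 + v$)
$w = \frac{82}{63}$ ($w = \frac{\left(-82\right) \frac{1}{-4 - 5}}{7} = \frac{\left(-82\right) \frac{1}{-9}}{7} = \frac{\left(-82\right) \left(- \frac{1}{9}\right)}{7} = \frac{1}{7} \cdot \frac{82}{9} = \frac{82}{63} \approx 1.3016$)
$104 w + 129 = 104 \cdot \frac{82}{63} + 129 = \frac{8528}{63} + 129 = \frac{16655}{63}$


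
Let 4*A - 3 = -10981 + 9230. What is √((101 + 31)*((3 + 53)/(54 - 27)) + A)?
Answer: I*√1469/3 ≈ 12.776*I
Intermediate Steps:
A = -437 (A = ¾ + (-10981 + 9230)/4 = ¾ + (¼)*(-1751) = ¾ - 1751/4 = -437)
√((101 + 31)*((3 + 53)/(54 - 27)) + A) = √((101 + 31)*((3 + 53)/(54 - 27)) - 437) = √(132*(56/27) - 437) = √(2464/9 - 437) = √(-1469/9) = I*√1469/3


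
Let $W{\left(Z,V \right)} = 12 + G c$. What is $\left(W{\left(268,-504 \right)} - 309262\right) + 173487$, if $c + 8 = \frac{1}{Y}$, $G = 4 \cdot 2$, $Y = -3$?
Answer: $- \frac{407489}{3} \approx -1.3583 \cdot 10^{5}$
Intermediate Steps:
$G = 8$
$c = - \frac{25}{3}$ ($c = -8 + \frac{1}{-3} = -8 - \frac{1}{3} = - \frac{25}{3} \approx -8.3333$)
$W{\left(Z,V \right)} = - \frac{164}{3}$ ($W{\left(Z,V \right)} = 12 + 8 \left(- \frac{25}{3}\right) = 12 - \frac{200}{3} = - \frac{164}{3}$)
$\left(W{\left(268,-504 \right)} - 309262\right) + 173487 = \left(- \frac{164}{3} - 309262\right) + 173487 = - \frac{927950}{3} + 173487 = - \frac{407489}{3}$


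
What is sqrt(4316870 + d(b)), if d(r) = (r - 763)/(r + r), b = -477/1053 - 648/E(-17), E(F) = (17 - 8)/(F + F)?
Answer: 2*sqrt(1806120577494343)/40909 ≈ 2077.7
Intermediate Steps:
E(F) = 9/(2*F) (E(F) = 9/((2*F)) = 9*(1/(2*F)) = 9/(2*F))
b = 286363/117 (b = -477/1053 - 648/((9/2)/(-17)) = -477*1/1053 - 648/((9/2)*(-1/17)) = -53/117 - 648/(-9/34) = -53/117 - 648*(-34/9) = -53/117 + 2448 = 286363/117 ≈ 2447.5)
d(r) = (-763 + r)/(2*r) (d(r) = (-763 + r)/((2*r)) = (-763 + r)*(1/(2*r)) = (-763 + r)/(2*r))
sqrt(4316870 + d(b)) = sqrt(4316870 + (-763 + 286363/117)/(2*(286363/117))) = sqrt(4316870 + (1/2)*(117/286363)*(197092/117)) = sqrt(4316870 + 14078/40909) = sqrt(176598848908/40909) = 2*sqrt(1806120577494343)/40909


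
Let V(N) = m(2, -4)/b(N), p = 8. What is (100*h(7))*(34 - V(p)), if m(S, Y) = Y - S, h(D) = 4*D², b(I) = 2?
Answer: 725200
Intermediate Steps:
V(N) = -3 (V(N) = (-4 - 1*2)/2 = (-4 - 2)*(½) = -6*½ = -3)
(100*h(7))*(34 - V(p)) = (100*(4*7²))*(34 - 1*(-3)) = (100*(4*49))*(34 + 3) = (100*196)*37 = 19600*37 = 725200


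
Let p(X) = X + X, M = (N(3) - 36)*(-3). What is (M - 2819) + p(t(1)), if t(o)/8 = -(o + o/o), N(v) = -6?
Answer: -2725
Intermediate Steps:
t(o) = -8 - 8*o (t(o) = 8*(-(o + o/o)) = 8*(-(o + 1)) = 8*(-(1 + o)) = 8*(-1 - o) = -8 - 8*o)
M = 126 (M = (-6 - 36)*(-3) = -42*(-3) = 126)
p(X) = 2*X
(M - 2819) + p(t(1)) = (126 - 2819) + 2*(-8 - 8*1) = -2693 + 2*(-8 - 8) = -2693 + 2*(-16) = -2693 - 32 = -2725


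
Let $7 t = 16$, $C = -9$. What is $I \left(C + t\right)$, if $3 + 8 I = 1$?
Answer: $\frac{47}{28} \approx 1.6786$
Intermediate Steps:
$t = \frac{16}{7}$ ($t = \frac{1}{7} \cdot 16 = \frac{16}{7} \approx 2.2857$)
$I = - \frac{1}{4}$ ($I = - \frac{3}{8} + \frac{1}{8} \cdot 1 = - \frac{3}{8} + \frac{1}{8} = - \frac{1}{4} \approx -0.25$)
$I \left(C + t\right) = - \frac{-9 + \frac{16}{7}}{4} = \left(- \frac{1}{4}\right) \left(- \frac{47}{7}\right) = \frac{47}{28}$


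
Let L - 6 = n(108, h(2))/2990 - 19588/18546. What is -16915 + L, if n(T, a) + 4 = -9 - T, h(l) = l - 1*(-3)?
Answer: -468853905523/27726270 ≈ -16910.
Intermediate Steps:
h(l) = 3 + l (h(l) = l + 3 = 3 + l)
n(T, a) = -13 - T (n(T, a) = -4 + (-9 - T) = -13 - T)
L = 135951527/27726270 (L = 6 + ((-13 - 1*108)/2990 - 19588/18546) = 6 + ((-13 - 108)*(1/2990) - 19588*1/18546) = 6 + (-121*1/2990 - 9794/9273) = 6 + (-121/2990 - 9794/9273) = 6 - 30406093/27726270 = 135951527/27726270 ≈ 4.9034)
-16915 + L = -16915 + 135951527/27726270 = -468853905523/27726270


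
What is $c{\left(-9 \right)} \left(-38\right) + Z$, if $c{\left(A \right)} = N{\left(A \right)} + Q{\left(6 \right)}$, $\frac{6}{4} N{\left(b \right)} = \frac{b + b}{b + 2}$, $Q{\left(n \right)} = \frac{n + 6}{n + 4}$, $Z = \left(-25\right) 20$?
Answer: $- \frac{21376}{35} \approx -610.74$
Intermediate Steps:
$Z = -500$
$Q{\left(n \right)} = \frac{6 + n}{4 + n}$
$N{\left(b \right)} = \frac{4 b}{3 \left(2 + b\right)}$ ($N{\left(b \right)} = \frac{2 \frac{b + b}{b + 2}}{3} = \frac{2 \frac{2 b}{2 + b}}{3} = \frac{4 b}{3 \left(2 + b\right)}$)
$c{\left(A \right)} = \frac{6}{5} + \frac{4 A}{3 \left(2 + A\right)}$ ($c{\left(A \right)} = \frac{4 A}{3 \left(2 + A\right)} + \frac{6 + 6}{4 + 6} = \frac{4 A}{3 \left(2 + A\right)} + \frac{1}{10} \cdot 12 = \frac{4 A}{3 \left(2 + A\right)} + \frac{6}{5} = \frac{6}{5} + \frac{4 A}{3 \left(2 + A\right)}$)
$c{\left(-9 \right)} \left(-38\right) + Z = \frac{2 \left(18 + 19 \left(-9\right)\right)}{15 \left(2 - 9\right)} \left(-38\right) - 500 = \frac{2 \left(18 - 171\right)}{15 \left(-7\right)} \left(-38\right) - 500 = \frac{2}{15} \left(- \frac{1}{7}\right) \left(-153\right) \left(-38\right) - 500 = \frac{102}{35} \left(-38\right) - 500 = - \frac{3876}{35} - 500 = - \frac{21376}{35}$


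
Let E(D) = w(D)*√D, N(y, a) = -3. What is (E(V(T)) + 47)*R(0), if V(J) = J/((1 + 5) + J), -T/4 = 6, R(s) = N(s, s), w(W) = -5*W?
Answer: -141 + 40*√3/3 ≈ -117.91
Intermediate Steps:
R(s) = -3
T = -24 (T = -4*6 = -24)
V(J) = J/(6 + J)
E(D) = -5*D^(3/2) (E(D) = (-5*D)*√D = -5*D^(3/2))
(E(V(T)) + 47)*R(0) = (-5*48*√6*(-1/(6 - 24))^(3/2) + 47)*(-3) = (-5*48*√6*(-1/(-18))^(3/2) + 47)*(-3) = (-5*8*√3/9 + 47)*(-3) = (-40*√3/9 + 47)*(-3) = (47 - 40*√3/9)*(-3) = -141 + 40*√3/3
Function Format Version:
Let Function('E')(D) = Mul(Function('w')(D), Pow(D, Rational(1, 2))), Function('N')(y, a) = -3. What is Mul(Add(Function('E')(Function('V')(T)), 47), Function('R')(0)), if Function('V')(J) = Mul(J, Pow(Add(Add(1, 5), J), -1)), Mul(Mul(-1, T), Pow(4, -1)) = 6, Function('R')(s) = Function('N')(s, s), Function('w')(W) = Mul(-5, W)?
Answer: Add(-141, Mul(Rational(40, 3), Pow(3, Rational(1, 2)))) ≈ -117.91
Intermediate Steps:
Function('R')(s) = -3
T = -24 (T = Mul(-4, 6) = -24)
Function('V')(J) = Mul(J, Pow(Add(6, J), -1))
Function('E')(D) = Mul(-5, Pow(D, Rational(3, 2))) (Function('E')(D) = Mul(Mul(-5, D), Pow(D, Rational(1, 2))) = Mul(-5, Pow(D, Rational(3, 2))))
Mul(Add(Function('E')(Function('V')(T)), 47), Function('R')(0)) = Mul(Add(Mul(-5, Pow(Mul(-24, Pow(Add(6, -24), -1)), Rational(3, 2))), 47), -3) = Mul(Add(Mul(-5, Pow(Mul(-24, Pow(-18, -1)), Rational(3, 2))), 47), -3) = Mul(Add(Mul(-5, Pow(Mul(-24, Rational(-1, 18)), Rational(3, 2))), 47), -3) = Mul(Add(Mul(-5, Pow(Rational(4, 3), Rational(3, 2))), 47), -3) = Mul(Add(Mul(-5, Mul(Rational(8, 9), Pow(3, Rational(1, 2)))), 47), -3) = Mul(Add(Mul(Rational(-40, 9), Pow(3, Rational(1, 2))), 47), -3) = Mul(Add(47, Mul(Rational(-40, 9), Pow(3, Rational(1, 2)))), -3) = Add(-141, Mul(Rational(40, 3), Pow(3, Rational(1, 2))))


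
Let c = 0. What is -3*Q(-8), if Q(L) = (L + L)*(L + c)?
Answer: -384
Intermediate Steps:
Q(L) = 2*L² (Q(L) = (L + L)*(L + 0) = (2*L)*L = 2*L²)
-3*Q(-8) = -6*(-8)² = -6*64 = -3*128 = -384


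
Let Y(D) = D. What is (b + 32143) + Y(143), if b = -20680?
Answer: 11606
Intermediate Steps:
(b + 32143) + Y(143) = (-20680 + 32143) + 143 = 11463 + 143 = 11606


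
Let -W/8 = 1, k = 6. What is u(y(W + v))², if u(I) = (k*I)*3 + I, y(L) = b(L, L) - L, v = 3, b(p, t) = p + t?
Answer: 9025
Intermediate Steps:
W = -8 (W = -8*1 = -8)
y(L) = L (y(L) = (L + L) - L = 2*L - L = L)
u(I) = 19*I (u(I) = (6*I)*3 + I = 18*I + I = 19*I)
u(y(W + v))² = (19*(-8 + 3))² = (19*(-5))² = (-95)² = 9025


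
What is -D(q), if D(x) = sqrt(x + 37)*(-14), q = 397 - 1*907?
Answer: 14*I*sqrt(473) ≈ 304.48*I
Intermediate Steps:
q = -510 (q = 397 - 907 = -510)
D(x) = -14*sqrt(37 + x) (D(x) = sqrt(37 + x)*(-14) = -14*sqrt(37 + x))
-D(q) = -(-14)*sqrt(37 - 510) = -(-14)*sqrt(-473) = -(-14)*I*sqrt(473) = 14*I*sqrt(473)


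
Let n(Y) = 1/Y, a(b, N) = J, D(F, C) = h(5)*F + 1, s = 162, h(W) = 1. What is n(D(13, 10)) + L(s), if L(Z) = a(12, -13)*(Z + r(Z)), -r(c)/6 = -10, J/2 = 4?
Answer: 24865/14 ≈ 1776.1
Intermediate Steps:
J = 8 (J = 2*4 = 8)
D(F, C) = 1 + F (D(F, C) = 1*F + 1 = F + 1 = 1 + F)
a(b, N) = 8
r(c) = 60 (r(c) = -6*(-10) = 60)
L(Z) = 480 + 8*Z (L(Z) = 8*(Z + 60) = 8*(60 + Z) = 480 + 8*Z)
n(D(13, 10)) + L(s) = 1/(1 + 13) + (480 + 8*162) = 1/14 + (480 + 1296) = 1/14 + 1776 = 24865/14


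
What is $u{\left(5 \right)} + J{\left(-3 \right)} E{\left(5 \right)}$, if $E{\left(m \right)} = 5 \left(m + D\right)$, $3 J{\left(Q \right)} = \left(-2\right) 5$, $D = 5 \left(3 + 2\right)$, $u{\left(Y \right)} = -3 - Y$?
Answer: $-508$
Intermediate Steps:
$D = 25$ ($D = 5 \cdot 5 = 25$)
$J{\left(Q \right)} = - \frac{10}{3}$ ($J{\left(Q \right)} = \frac{\left(-2\right) 5}{3} = \frac{1}{3} \left(-10\right) = - \frac{10}{3}$)
$E{\left(m \right)} = 125 + 5 m$ ($E{\left(m \right)} = 5 \left(m + 25\right) = 5 \left(25 + m\right) = 125 + 5 m$)
$u{\left(5 \right)} + J{\left(-3 \right)} E{\left(5 \right)} = \left(-3 - 5\right) - \frac{10 \left(125 + 5 \cdot 5\right)}{3} = \left(-3 - 5\right) - \frac{10 \left(125 + 25\right)}{3} = -8 - 500 = -508$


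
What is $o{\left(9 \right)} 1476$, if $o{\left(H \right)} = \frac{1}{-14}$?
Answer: $- \frac{738}{7} \approx -105.43$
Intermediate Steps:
$o{\left(H \right)} = - \frac{1}{14}$
$o{\left(9 \right)} 1476 = \left(- \frac{1}{14}\right) 1476 = - \frac{738}{7}$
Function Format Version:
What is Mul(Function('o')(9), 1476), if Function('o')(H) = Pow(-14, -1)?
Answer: Rational(-738, 7) ≈ -105.43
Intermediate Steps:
Function('o')(H) = Rational(-1, 14)
Mul(Function('o')(9), 1476) = Mul(Rational(-1, 14), 1476) = Rational(-738, 7)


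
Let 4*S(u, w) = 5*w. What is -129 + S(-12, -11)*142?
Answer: -4163/2 ≈ -2081.5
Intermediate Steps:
S(u, w) = 5*w/4 (S(u, w) = (5*w)/4 = 5*w/4)
-129 + S(-12, -11)*142 = -129 + ((5/4)*(-11))*142 = -129 - 55/4*142 = -129 - 3905/2 = -4163/2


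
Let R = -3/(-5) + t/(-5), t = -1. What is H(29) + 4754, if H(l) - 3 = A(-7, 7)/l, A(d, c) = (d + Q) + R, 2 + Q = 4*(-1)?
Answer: 689704/145 ≈ 4756.6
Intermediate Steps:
R = ⅘ (R = -3/(-5) - 1/(-5) = -3*(-⅕) - 1*(-⅕) = ⅗ + ⅕ = ⅘ ≈ 0.80000)
Q = -6 (Q = -2 + 4*(-1) = -2 - 4 = -6)
A(d, c) = -26/5 + d (A(d, c) = (d - 6) + ⅘ = (-6 + d) + ⅘ = -26/5 + d)
H(l) = 3 - 61/(5*l) (H(l) = 3 + (-26/5 - 7)/l = 3 - 61/(5*l))
H(29) + 4754 = (3 - 61/5/29) + 4754 = (3 - 61/5*1/29) + 4754 = (3 - 61/145) + 4754 = 374/145 + 4754 = 689704/145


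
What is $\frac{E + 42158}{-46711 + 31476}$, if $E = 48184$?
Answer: $- \frac{90342}{15235} \approx -5.9299$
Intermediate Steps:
$\frac{E + 42158}{-46711 + 31476} = \frac{48184 + 42158}{-46711 + 31476} = \frac{90342}{-15235} = 90342 \left(- \frac{1}{15235}\right) = - \frac{90342}{15235}$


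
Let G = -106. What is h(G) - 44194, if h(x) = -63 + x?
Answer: -44363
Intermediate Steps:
h(G) - 44194 = (-63 - 106) - 44194 = -169 - 44194 = -44363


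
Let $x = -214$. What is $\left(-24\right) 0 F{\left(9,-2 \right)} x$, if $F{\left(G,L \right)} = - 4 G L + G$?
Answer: $0$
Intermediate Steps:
$F{\left(G,L \right)} = G - 4 G L$ ($F{\left(G,L \right)} = - 4 G L + G = G - 4 G L$)
$\left(-24\right) 0 F{\left(9,-2 \right)} x = \left(-24\right) 0 \cdot 9 \left(1 - -8\right) \left(-214\right) = 0 \cdot 9 \left(1 + 8\right) \left(-214\right) = 0 \cdot 9 \cdot 9 \left(-214\right) = 0 \cdot 81 \left(-214\right) = 0 \left(-214\right) = 0$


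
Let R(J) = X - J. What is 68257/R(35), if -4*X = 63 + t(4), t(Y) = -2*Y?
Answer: -273028/195 ≈ -1400.1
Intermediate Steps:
X = -55/4 (X = -(63 - 2*4)/4 = -(63 - 8)/4 = -1/4*55 = -55/4 ≈ -13.750)
R(J) = -55/4 - J
68257/R(35) = 68257/(-55/4 - 1*35) = 68257/(-55/4 - 35) = 68257/(-195/4) = 68257*(-4/195) = -273028/195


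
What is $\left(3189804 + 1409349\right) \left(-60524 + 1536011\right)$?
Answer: $6785990462511$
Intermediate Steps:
$\left(3189804 + 1409349\right) \left(-60524 + 1536011\right) = 4599153 \cdot 1475487 = 6785990462511$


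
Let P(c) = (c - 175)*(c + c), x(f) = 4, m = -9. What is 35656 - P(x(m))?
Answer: 37024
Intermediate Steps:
P(c) = 2*c*(-175 + c) (P(c) = (-175 + c)*(2*c) = 2*c*(-175 + c))
35656 - P(x(m)) = 35656 - 2*4*(-175 + 4) = 35656 - 2*4*(-171) = 35656 - 1*(-1368) = 35656 + 1368 = 37024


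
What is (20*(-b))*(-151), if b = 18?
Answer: 54360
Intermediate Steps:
(20*(-b))*(-151) = (20*(-1*18))*(-151) = (20*(-18))*(-151) = -360*(-151) = 54360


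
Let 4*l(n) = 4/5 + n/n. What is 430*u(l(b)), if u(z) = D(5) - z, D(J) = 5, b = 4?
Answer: 3913/2 ≈ 1956.5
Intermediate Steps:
l(n) = 9/20 (l(n) = (4/5 + n/n)/4 = (4*(1/5) + 1)/4 = (4/5 + 1)/4 = (1/4)*(9/5) = 9/20)
u(z) = 5 - z
430*u(l(b)) = 430*(5 - 1*9/20) = 430*(5 - 9/20) = 430*(91/20) = 3913/2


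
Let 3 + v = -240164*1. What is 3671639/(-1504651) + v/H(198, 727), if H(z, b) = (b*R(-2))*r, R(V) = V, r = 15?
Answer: 281289070127/32816438310 ≈ 8.5716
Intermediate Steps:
v = -240167 (v = -3 - 240164*1 = -3 - 240164 = -240167)
H(z, b) = -30*b (H(z, b) = (b*(-2))*15 = -2*b*15 = -30*b)
3671639/(-1504651) + v/H(198, 727) = 3671639/(-1504651) - 240167/((-30*727)) = 3671639*(-1/1504651) - 240167/(-21810) = -3671639/1504651 - 240167*(-1/21810) = -3671639/1504651 + 240167/21810 = 281289070127/32816438310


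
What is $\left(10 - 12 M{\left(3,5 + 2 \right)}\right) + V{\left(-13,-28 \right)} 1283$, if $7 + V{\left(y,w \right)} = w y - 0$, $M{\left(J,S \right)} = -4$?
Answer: $458089$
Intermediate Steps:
$V{\left(y,w \right)} = -7 + w y$ ($V{\left(y,w \right)} = -7 + \left(w y - 0\right) = -7 + \left(w y + \left(-3 + 3\right)\right) = -7 + \left(w y + 0\right) = -7 + w y$)
$\left(10 - 12 M{\left(3,5 + 2 \right)}\right) + V{\left(-13,-28 \right)} 1283 = \left(10 - -48\right) + \left(-7 - -364\right) 1283 = \left(10 + 48\right) + \left(-7 + 364\right) 1283 = 58 + 357 \cdot 1283 = 58 + 458031 = 458089$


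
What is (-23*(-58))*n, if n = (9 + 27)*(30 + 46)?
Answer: 3649824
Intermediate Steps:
n = 2736 (n = 36*76 = 2736)
(-23*(-58))*n = -23*(-58)*2736 = 1334*2736 = 3649824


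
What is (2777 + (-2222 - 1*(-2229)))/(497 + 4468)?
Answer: 928/1655 ≈ 0.56073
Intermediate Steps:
(2777 + (-2222 - 1*(-2229)))/(497 + 4468) = (2777 + (-2222 + 2229))/4965 = (2777 + 7)*(1/4965) = 2784*(1/4965) = 928/1655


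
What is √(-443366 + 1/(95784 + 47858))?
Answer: I*√9147981391352382/143642 ≈ 665.86*I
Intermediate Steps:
√(-443366 + 1/(95784 + 47858)) = √(-443366 + 1/143642) = √(-63685978971/143642) = I*√9147981391352382/143642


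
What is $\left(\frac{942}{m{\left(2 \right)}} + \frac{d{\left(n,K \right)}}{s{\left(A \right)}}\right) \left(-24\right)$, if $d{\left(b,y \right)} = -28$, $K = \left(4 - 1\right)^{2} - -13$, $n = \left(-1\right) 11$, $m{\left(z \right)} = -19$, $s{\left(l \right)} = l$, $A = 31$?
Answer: $\frac{713616}{589} \approx 1211.6$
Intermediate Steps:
$n = -11$
$K = 22$ ($K = 3^{2} + 13 = 9 + 13 = 22$)
$\left(\frac{942}{m{\left(2 \right)}} + \frac{d{\left(n,K \right)}}{s{\left(A \right)}}\right) \left(-24\right) = \left(\frac{942}{-19} - \frac{28}{31}\right) \left(-24\right) = \left(942 \left(- \frac{1}{19}\right) - \frac{28}{31}\right) \left(-24\right) = \left(- \frac{942}{19} - \frac{28}{31}\right) \left(-24\right) = \left(- \frac{29734}{589}\right) \left(-24\right) = \frac{713616}{589}$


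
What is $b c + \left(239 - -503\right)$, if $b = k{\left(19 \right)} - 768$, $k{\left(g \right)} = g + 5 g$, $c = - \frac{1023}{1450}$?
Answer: $\frac{872471}{725} \approx 1203.4$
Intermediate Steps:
$c = - \frac{1023}{1450}$ ($c = \left(-1023\right) \frac{1}{1450} = - \frac{1023}{1450} \approx -0.70552$)
$k{\left(g \right)} = 6 g$
$b = -654$ ($b = 6 \cdot 19 - 768 = 114 - 768 = -654$)
$b c + \left(239 - -503\right) = \left(-654\right) \left(- \frac{1023}{1450}\right) + \left(239 - -503\right) = \frac{334521}{725} + \left(239 + 503\right) = \frac{334521}{725} + 742 = \frac{872471}{725}$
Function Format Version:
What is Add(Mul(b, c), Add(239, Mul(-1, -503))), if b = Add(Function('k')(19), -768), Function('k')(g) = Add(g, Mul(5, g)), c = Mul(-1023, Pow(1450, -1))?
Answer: Rational(872471, 725) ≈ 1203.4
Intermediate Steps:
c = Rational(-1023, 1450) (c = Mul(-1023, Rational(1, 1450)) = Rational(-1023, 1450) ≈ -0.70552)
Function('k')(g) = Mul(6, g)
b = -654 (b = Add(Mul(6, 19), -768) = Add(114, -768) = -654)
Add(Mul(b, c), Add(239, Mul(-1, -503))) = Add(Mul(-654, Rational(-1023, 1450)), Add(239, Mul(-1, -503))) = Add(Rational(334521, 725), Add(239, 503)) = Add(Rational(334521, 725), 742) = Rational(872471, 725)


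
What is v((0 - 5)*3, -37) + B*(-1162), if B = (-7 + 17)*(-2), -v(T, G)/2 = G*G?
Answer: 20502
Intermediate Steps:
v(T, G) = -2*G**2 (v(T, G) = -2*G*G = -2*G**2)
B = -20 (B = 10*(-2) = -20)
v((0 - 5)*3, -37) + B*(-1162) = -2*(-37)**2 - 20*(-1162) = -2*1369 + 23240 = -2738 + 23240 = 20502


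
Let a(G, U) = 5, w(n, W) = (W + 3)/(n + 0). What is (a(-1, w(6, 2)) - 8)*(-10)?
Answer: 30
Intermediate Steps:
w(n, W) = (3 + W)/n
(a(-1, w(6, 2)) - 8)*(-10) = (5 - 8)*(-10) = -3*(-10) = 30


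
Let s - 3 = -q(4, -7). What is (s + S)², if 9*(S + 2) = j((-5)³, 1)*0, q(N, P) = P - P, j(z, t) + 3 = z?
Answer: 1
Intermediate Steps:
j(z, t) = -3 + z
q(N, P) = 0
S = -2 (S = -2 + ((-3 + (-5)³)*0)/9 = -2 + ((-3 - 125)*0)/9 = -2 + (-128*0)/9 = -2 + (⅑)*0 = -2 + 0 = -2)
s = 3 (s = 3 - 1*0 = 3 + 0 = 3)
(s + S)² = (3 - 2)² = 1² = 1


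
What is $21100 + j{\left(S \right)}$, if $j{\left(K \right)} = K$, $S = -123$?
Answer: $20977$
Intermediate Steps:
$21100 + j{\left(S \right)} = 21100 - 123 = 20977$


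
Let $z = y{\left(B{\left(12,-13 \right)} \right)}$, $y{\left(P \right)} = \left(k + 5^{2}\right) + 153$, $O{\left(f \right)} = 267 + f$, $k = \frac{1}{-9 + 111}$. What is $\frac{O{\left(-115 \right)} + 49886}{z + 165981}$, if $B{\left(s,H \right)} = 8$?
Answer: $\frac{5103876}{16948219} \approx 0.30115$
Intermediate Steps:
$k = \frac{1}{102} \approx 0.0098039$
$y{\left(P \right)} = \frac{18157}{102}$ ($y{\left(P \right)} = \left(\frac{1}{102} + 5^{2}\right) + 153 = \left(\frac{1}{102} + 25\right) + 153 = \frac{2551}{102} + 153 = \frac{18157}{102}$)
$z = \frac{18157}{102} \approx 178.01$
$\frac{O{\left(-115 \right)} + 49886}{z + 165981} = \frac{\left(267 - 115\right) + 49886}{\frac{18157}{102} + 165981} = \frac{152 + 49886}{\frac{16948219}{102}} = 50038 \cdot \frac{102}{16948219} = \frac{5103876}{16948219}$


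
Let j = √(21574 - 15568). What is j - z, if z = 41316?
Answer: -41316 + √6006 ≈ -41239.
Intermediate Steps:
j = √6006 ≈ 77.498
j - z = √6006 - 1*41316 = √6006 - 41316 = -41316 + √6006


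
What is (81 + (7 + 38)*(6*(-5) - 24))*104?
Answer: -244296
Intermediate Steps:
(81 + (7 + 38)*(6*(-5) - 24))*104 = (81 + 45*(-30 - 24))*104 = (81 + 45*(-54))*104 = (81 - 2430)*104 = -2349*104 = -244296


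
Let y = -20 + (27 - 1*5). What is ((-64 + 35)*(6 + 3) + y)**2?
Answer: 67081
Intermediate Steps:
y = 2 (y = -20 + (27 - 5) = -20 + 22 = 2)
((-64 + 35)*(6 + 3) + y)**2 = ((-64 + 35)*(6 + 3) + 2)**2 = (-29*9 + 2)**2 = (-261 + 2)**2 = (-259)**2 = 67081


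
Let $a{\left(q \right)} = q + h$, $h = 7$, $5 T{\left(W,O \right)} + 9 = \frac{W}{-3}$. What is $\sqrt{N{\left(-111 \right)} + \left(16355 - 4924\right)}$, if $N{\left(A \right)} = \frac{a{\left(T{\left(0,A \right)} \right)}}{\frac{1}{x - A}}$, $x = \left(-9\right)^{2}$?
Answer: $\frac{\sqrt{310735}}{5} \approx 111.49$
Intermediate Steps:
$T{\left(W,O \right)} = - \frac{9}{5} - \frac{W}{15}$ ($T{\left(W,O \right)} = - \frac{9}{5} + \frac{W \frac{1}{-3}}{5} = - \frac{9}{5} + \frac{W \left(- \frac{1}{3}\right)}{5} = - \frac{9}{5} + \frac{\left(- \frac{1}{3}\right) W}{5} = - \frac{9}{5} - \frac{W}{15}$)
$a{\left(q \right)} = 7 + q$ ($a{\left(q \right)} = q + 7 = 7 + q$)
$x = 81$
$N{\left(A \right)} = \frac{2106}{5} - \frac{26 A}{5}$ ($N{\left(A \right)} = \frac{7 - \frac{9}{5}}{\frac{1}{81 - A}} = \left(7 + \left(- \frac{9}{5} + 0\right)\right) \left(81 - A\right) = \left(7 - \frac{9}{5}\right) \left(81 - A\right) = \frac{26 \left(81 - A\right)}{5} = \frac{2106}{5} - \frac{26 A}{5}$)
$\sqrt{N{\left(-111 \right)} + \left(16355 - 4924\right)} = \sqrt{\left(\frac{2106}{5} - - \frac{2886}{5}\right) + \left(16355 - 4924\right)} = \sqrt{\left(\frac{2106}{5} + \frac{2886}{5}\right) + \left(16355 - 4924\right)} = \sqrt{\frac{4992}{5} + 11431} = \sqrt{\frac{62147}{5}} = \frac{\sqrt{310735}}{5}$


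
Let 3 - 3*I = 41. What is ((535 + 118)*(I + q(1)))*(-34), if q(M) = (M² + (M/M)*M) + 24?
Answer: -888080/3 ≈ -2.9603e+5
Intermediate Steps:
I = -38/3 (I = 1 - ⅓*41 = 1 - 41/3 = -38/3 ≈ -12.667)
q(M) = 24 + M + M² (q(M) = (M² + 1*M) + 24 = (M² + M) + 24 = (M + M²) + 24 = 24 + M + M²)
((535 + 118)*(I + q(1)))*(-34) = ((535 + 118)*(-38/3 + (24 + 1 + 1²)))*(-34) = (653*(-38/3 + (24 + 1 + 1)))*(-34) = (653*(-38/3 + 26))*(-34) = (653*(40/3))*(-34) = (26120/3)*(-34) = -888080/3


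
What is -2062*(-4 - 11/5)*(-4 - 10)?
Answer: -894908/5 ≈ -1.7898e+5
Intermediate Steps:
-2062*(-4 - 11/5)*(-4 - 10) = -2062*(-4 - 11*1/5)*(-14) = -2062*(-4 - 11/5)*(-14) = -(-63922)*(-14)/5 = -2062*434/5 = -894908/5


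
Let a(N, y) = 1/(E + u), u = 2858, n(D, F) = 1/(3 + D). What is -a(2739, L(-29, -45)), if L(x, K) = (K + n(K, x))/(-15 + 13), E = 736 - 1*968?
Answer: -1/2626 ≈ -0.00038081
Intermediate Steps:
E = -232 (E = 736 - 968 = -232)
L(x, K) = -K/2 - 1/(2*(3 + K)) (L(x, K) = (K + 1/(3 + K))/(-15 + 13) = (K + 1/(3 + K))/(-2) = (K + 1/(3 + K))*(-½) = -K/2 - 1/(2*(3 + K)))
a(N, y) = 1/2626 (a(N, y) = 1/(-232 + 2858) = 1/2626)
-a(2739, L(-29, -45)) = -1*1/2626 = -1/2626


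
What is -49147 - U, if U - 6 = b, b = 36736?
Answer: -85889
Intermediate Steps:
U = 36742 (U = 6 + 36736 = 36742)
-49147 - U = -49147 - 1*36742 = -49147 - 36742 = -85889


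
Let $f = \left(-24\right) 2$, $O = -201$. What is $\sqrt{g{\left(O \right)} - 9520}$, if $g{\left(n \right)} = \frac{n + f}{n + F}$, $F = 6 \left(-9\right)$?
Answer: $\frac{i \sqrt{68774945}}{85} \approx 97.565 i$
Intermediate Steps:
$F = -54$
$f = -48$
$g{\left(n \right)} = \frac{-48 + n}{-54 + n}$ ($g{\left(n \right)} = \frac{n - 48}{n - 54} = \frac{-48 + n}{-54 + n}$)
$\sqrt{g{\left(O \right)} - 9520} = \sqrt{\frac{-48 - 201}{-54 - 201} - 9520} = \sqrt{\frac{1}{-255} \left(-249\right) - 9520} = \sqrt{\left(- \frac{1}{255}\right) \left(-249\right) - 9520} = \sqrt{\frac{83}{85} - 9520} = \sqrt{- \frac{809117}{85}} = \frac{i \sqrt{68774945}}{85}$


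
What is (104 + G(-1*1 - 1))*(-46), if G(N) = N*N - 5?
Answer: -4738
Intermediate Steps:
G(N) = -5 + N² (G(N) = N² - 5 = -5 + N²)
(104 + G(-1*1 - 1))*(-46) = (104 + (-5 + (-1*1 - 1)²))*(-46) = (104 + (-5 + (-1 - 1)²))*(-46) = (104 + (-5 + (-2)²))*(-46) = (104 + (-5 + 4))*(-46) = (104 - 1)*(-46) = 103*(-46) = -4738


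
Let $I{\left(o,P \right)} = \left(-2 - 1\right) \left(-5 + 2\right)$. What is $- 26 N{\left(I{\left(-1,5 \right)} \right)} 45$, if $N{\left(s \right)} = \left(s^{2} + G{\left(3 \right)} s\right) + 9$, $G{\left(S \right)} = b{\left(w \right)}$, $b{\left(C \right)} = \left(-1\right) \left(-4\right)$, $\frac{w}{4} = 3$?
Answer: $-147420$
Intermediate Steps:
$w = 12$ ($w = 4 \cdot 3 = 12$)
$b{\left(C \right)} = 4$
$G{\left(S \right)} = 4$
$I{\left(o,P \right)} = 9$ ($I{\left(o,P \right)} = \left(-3\right) \left(-3\right) = 9$)
$N{\left(s \right)} = 9 + s^{2} + 4 s$ ($N{\left(s \right)} = \left(s^{2} + 4 s\right) + 9 = 9 + s^{2} + 4 s$)
$- 26 N{\left(I{\left(-1,5 \right)} \right)} 45 = - 26 \left(9 + 9^{2} + 4 \cdot 9\right) 45 = - 26 \left(9 + 81 + 36\right) 45 = \left(-26\right) 126 \cdot 45 = \left(-3276\right) 45 = -147420$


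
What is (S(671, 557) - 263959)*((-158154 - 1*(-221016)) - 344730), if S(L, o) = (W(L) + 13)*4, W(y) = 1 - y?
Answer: 75142344516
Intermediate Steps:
S(L, o) = 56 - 4*L (S(L, o) = ((1 - L) + 13)*4 = (14 - L)*4 = 56 - 4*L)
(S(671, 557) - 263959)*((-158154 - 1*(-221016)) - 344730) = ((56 - 4*671) - 263959)*((-158154 - 1*(-221016)) - 344730) = ((56 - 2684) - 263959)*((-158154 + 221016) - 344730) = (-2628 - 263959)*(62862 - 344730) = -266587*(-281868) = 75142344516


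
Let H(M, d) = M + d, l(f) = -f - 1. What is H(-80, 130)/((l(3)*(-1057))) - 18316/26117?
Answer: -5438157/7887334 ≈ -0.68948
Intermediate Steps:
l(f) = -1 - f
H(-80, 130)/((l(3)*(-1057))) - 18316/26117 = (-80 + 130)/(((-1 - 1*3)*(-1057))) - 18316/26117 = 50/(((-1 - 3)*(-1057))) - 18316*1/26117 = 50/((-4*(-1057))) - 18316/26117 = 50/4228 - 18316/26117 = 50*(1/4228) - 18316/26117 = 25/2114 - 18316/26117 = -5438157/7887334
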